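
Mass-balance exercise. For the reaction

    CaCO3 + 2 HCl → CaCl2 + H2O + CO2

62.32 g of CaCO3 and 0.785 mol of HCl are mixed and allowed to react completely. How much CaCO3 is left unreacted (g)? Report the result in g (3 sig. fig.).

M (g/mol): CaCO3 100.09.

n(CaCO3) = 62.32 / 100.09 = 0.6226 mol
n(HCl) = 0.7850 mol
n/ν for CaCO3 = 0.6226/1 = 0.6226
n/ν for HCl = 0.7850/2 = 0.3925
Smallest n/ν is HCl → limiting reagent.
CaCO3 consumed = (1/2) × 0.7850 = 0.3925 mol
CaCO3 remaining = 0.6226 − 0.3925 = 0.2301 mol
mass = 0.2301 × 100.09 = 23.03 g

23.0 g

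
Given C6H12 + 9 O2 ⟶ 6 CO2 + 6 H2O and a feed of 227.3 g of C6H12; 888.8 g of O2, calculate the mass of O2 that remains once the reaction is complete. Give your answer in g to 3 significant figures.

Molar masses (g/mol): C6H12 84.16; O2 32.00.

111 g

n(C6H12) = 227.3 / 84.16 = 2.701 mol
n(O2) = 888.8 / 32.00 = 27.78 mol
n/ν for C6H12 = 2.701/1 = 2.701
n/ν for O2 = 27.78/9 = 3.087
Smallest n/ν is C6H12 → limiting reagent.
O2 consumed = (9/1) × 2.701 = 24.31 mol
O2 remaining = 27.78 − 24.31 = 3.470 mol
mass = 3.470 × 32.00 = 111.0 g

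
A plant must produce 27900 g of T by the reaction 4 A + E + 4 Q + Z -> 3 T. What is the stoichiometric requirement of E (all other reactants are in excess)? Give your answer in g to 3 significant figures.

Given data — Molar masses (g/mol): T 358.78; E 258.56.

6700 g

n(T) = 27900 / 358.78 = 77.76 mol
n(E) = (1/3) × 77.76 = 25.92 mol
mass = 25.92 × 258.56 = 6702 g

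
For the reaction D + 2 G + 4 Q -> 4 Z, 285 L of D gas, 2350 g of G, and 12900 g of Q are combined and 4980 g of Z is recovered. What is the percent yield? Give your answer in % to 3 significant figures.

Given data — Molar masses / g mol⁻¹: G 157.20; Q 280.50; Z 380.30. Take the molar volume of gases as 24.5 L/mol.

n(D) = 285.0 / 24.5 = 11.63 mol
n(G) = 2350 / 157.20 = 14.95 mol
n(Q) = 12900 / 280.50 = 45.99 mol
n/ν for D = 11.63/1 = 11.63
n/ν for G = 14.95/2 = 7.475
n/ν for Q = 45.99/4 = 11.50
Smallest n/ν is G → limiting reagent.
theoretical n(Z) = (4/2) × 14.95 = 29.90 mol → 11370 g
% yield = 4980 / 11370 × 100 = 43.80 %

43.8 %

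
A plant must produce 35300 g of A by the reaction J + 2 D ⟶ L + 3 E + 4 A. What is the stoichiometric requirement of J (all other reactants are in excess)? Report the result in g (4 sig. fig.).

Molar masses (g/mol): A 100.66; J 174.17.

15270 g

n(A) = 35300 / 100.66 = 350.7 mol
n(J) = (1/4) × 350.7 = 87.68 mol
mass = 87.68 × 174.17 = 15270 g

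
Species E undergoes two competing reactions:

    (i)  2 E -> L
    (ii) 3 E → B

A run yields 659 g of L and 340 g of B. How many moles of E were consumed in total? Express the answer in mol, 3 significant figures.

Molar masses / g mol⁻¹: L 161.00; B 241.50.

n(L) = 659 / 161.00 = 4.093 mol
n(B) = 340 / 241.50 = 1.408 mol
n(E) via (i) = (2/1)×4.093 = 8.186 mol
n(E) via (ii) = (3/1)×1.408 = 4.224 mol
total n(E) = 8.186 + 4.224 = 12.41 mol

12.4 mol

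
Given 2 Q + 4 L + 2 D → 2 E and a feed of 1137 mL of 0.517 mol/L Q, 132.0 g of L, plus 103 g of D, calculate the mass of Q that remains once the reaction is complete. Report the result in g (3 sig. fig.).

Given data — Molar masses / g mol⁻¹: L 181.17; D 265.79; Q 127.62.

n(Q) = 0.517 × 1137/1000 = 0.5878 mol
n(L) = 132.0 / 181.17 = 0.7286 mol
n(D) = 103.0 / 265.79 = 0.3875 mol
n/ν for Q = 0.5878/2 = 0.2939
n/ν for L = 0.7286/4 = 0.1822
n/ν for D = 0.3875/2 = 0.1938
Smallest n/ν is L → limiting reagent.
Q consumed = (2/4) × 0.7286 = 0.3643 mol
Q remaining = 0.5878 − 0.3643 = 0.2235 mol
mass = 0.2235 × 127.62 = 28.52 g

28.5 g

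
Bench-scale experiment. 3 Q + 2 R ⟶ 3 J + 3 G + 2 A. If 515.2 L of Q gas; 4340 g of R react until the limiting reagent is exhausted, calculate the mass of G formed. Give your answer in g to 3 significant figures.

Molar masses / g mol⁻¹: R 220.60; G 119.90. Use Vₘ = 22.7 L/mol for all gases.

2720 g

n(Q) = 515.2 / 22.7 = 22.70 mol
n(R) = 4340 / 220.60 = 19.67 mol
n/ν for Q = 22.70/3 = 7.567
n/ν for R = 19.67/2 = 9.835
Smallest n/ν is Q → limiting reagent.
n(G) = (3/3) × 22.70 = 22.70 mol
mass = 22.70 × 119.90 = 2722 g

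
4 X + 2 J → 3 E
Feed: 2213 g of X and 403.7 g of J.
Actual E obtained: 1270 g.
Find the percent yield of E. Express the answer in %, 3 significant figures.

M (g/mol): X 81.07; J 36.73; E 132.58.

n(X) = 2213 / 81.07 = 27.30 mol
n(J) = 403.7 / 36.73 = 10.99 mol
n/ν for X = 27.30/4 = 6.825
n/ν for J = 10.99/2 = 5.495
Smallest n/ν is J → limiting reagent.
theoretical n(E) = (3/2) × 10.99 = 16.49 mol → 2186 g
% yield = 1270 / 2186 × 100 = 58.10 %

58.1 %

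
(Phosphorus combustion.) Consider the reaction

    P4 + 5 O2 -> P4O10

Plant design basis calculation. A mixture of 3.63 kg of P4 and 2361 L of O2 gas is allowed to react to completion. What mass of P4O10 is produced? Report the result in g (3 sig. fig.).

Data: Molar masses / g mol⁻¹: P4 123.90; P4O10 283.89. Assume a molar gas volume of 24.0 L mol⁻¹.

5590 g

n(P4) = 3.630×1000 / 123.90 = 29.30 mol
n(O2) = 2361 / 24.0 = 98.38 mol
n/ν for P4 = 29.30/1 = 29.30
n/ν for O2 = 98.38/5 = 19.68
Smallest n/ν is O2 → limiting reagent.
n(P4O10) = (1/5) × 98.38 = 19.68 mol
mass = 19.68 × 283.89 = 5587 g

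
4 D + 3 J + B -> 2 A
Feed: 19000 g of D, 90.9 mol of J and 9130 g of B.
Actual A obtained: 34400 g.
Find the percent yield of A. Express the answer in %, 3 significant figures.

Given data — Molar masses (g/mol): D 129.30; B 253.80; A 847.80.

n(D) = 19000 / 129.30 = 146.9 mol
n(J) = 90.90 mol
n(B) = 9130 / 253.80 = 35.97 mol
n/ν for D = 146.9/4 = 36.73
n/ν for J = 90.90/3 = 30.30
n/ν for B = 35.97/1 = 35.97
Smallest n/ν is J → limiting reagent.
theoretical n(A) = (2/3) × 90.90 = 60.60 mol → 51380 g
% yield = 34400 / 51380 × 100 = 66.95 %

67.0 %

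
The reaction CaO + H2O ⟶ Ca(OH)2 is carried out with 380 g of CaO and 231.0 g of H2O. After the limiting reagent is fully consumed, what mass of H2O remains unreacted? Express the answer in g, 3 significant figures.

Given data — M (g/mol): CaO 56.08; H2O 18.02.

109 g

n(CaO) = 380.0 / 56.08 = 6.776 mol
n(H2O) = 231.0 / 18.02 = 12.82 mol
n/ν → CaO: 6.776, H2O: 12.82; CaO is limiting.
H2O consumed = (1/1) × 6.776 = 6.776 mol
H2O remaining = 12.82 − 6.776 = 6.044 mol
mass = 6.044 × 18.02 = 108.9 g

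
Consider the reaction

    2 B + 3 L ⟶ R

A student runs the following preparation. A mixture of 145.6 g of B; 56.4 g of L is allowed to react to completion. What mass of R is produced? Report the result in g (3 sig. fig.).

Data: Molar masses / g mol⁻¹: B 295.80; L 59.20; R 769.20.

189 g

n(B) = 145.6 / 295.80 = 0.4922 mol
n(L) = 56.40 / 59.20 = 0.9527 mol
n/ν for B = 0.4922/2 = 0.2461
n/ν for L = 0.9527/3 = 0.3176
Smallest n/ν is B → limiting reagent.
n(R) = (1/2) × 0.4922 = 0.2461 mol
mass = 0.2461 × 769.20 = 189.3 g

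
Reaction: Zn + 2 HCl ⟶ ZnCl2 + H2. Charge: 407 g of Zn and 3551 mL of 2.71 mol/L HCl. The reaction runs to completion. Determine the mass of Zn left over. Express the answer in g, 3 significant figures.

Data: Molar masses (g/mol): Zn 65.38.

n(Zn) = 407.0 / 65.38 = 6.225 mol
n(HCl) = 2.71 × 3551/1000 = 9.623 mol
n/ν for Zn = 6.225/1 = 6.225
n/ν for HCl = 9.623/2 = 4.812
Smallest n/ν is HCl → limiting reagent.
Zn consumed = (1/2) × 9.623 = 4.812 mol
Zn remaining = 6.225 − 4.812 = 1.413 mol
mass = 1.413 × 65.38 = 92.38 g

92.4 g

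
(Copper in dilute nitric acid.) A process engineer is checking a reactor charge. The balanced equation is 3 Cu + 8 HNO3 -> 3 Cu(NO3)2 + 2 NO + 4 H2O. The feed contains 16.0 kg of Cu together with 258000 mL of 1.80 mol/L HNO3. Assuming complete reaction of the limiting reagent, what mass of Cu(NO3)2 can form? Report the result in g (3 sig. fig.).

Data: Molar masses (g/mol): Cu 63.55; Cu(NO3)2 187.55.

32700 g

n(Cu) = 16.00×1000 / 63.55 = 251.8 mol
n(HNO3) = 1.80 × 258000/1000 = 464.4 mol
n/ν for Cu = 251.8/3 = 83.93
n/ν for HNO3 = 464.4/8 = 58.05
Smallest n/ν is HNO3 → limiting reagent.
n(Cu(NO3)2) = (3/8) × 464.4 = 174.2 mol
mass = 174.2 × 187.55 = 32670 g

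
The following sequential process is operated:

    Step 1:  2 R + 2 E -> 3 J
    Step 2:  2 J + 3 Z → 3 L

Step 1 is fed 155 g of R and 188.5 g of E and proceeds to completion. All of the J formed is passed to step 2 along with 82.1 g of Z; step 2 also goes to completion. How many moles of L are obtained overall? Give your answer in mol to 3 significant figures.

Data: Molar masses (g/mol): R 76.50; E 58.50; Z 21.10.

3.89 mol

Step 1:
n(R) = 155.0 / 76.50 = 2.026 mol
n(E) = 188.5 / 58.50 = 3.222 mol
n/ν for R = 2.026/2 = 1.013
n/ν for E = 3.222/2 = 1.611
Smallest n/ν is R → limiting reagent.
n(J) produced = (3/2) × 2.026 = 3.039 mol
Step 2:
n(J) available = 3.039 mol
n(Z) = 82.10 / 21.10 = 3.891 mol
n/ν for J = 3.039/2 = 1.520
n/ν for Z = 3.891/3 = 1.297
Smallest n/ν is Z → limiting reagent.
n(L) = (3/3) × 3.891 = 3.891 mol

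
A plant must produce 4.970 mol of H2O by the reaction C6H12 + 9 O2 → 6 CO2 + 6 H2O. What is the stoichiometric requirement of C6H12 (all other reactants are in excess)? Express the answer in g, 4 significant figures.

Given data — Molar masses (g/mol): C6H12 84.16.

n(H2O) = 4.970 mol
n(C6H12) = (1/6) × 4.970 = 0.8283 mol
mass = 0.8283 × 84.16 = 69.71 g

69.71 g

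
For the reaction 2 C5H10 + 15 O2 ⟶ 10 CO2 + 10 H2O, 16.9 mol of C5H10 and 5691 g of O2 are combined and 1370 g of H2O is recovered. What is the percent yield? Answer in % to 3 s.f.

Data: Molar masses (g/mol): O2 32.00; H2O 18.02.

n(C5H10) = 16.90 mol
n(O2) = 5691 / 32.00 = 177.8 mol
n/ν for C5H10 = 16.90/2 = 8.450
n/ν for O2 = 177.8/15 = 11.85
Smallest n/ν is C5H10 → limiting reagent.
theoretical n(H2O) = (10/2) × 16.90 = 84.50 mol → 1523 g
% yield = 1370 / 1523 × 100 = 89.95 %

90.0 %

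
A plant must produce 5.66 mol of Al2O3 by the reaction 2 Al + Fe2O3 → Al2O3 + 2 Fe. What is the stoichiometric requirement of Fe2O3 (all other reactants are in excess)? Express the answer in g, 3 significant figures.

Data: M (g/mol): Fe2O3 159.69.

n(Al2O3) = 5.660 mol
n(Fe2O3) = (1/1) × 5.660 = 5.660 mol
mass = 5.660 × 159.69 = 903.8 g

904 g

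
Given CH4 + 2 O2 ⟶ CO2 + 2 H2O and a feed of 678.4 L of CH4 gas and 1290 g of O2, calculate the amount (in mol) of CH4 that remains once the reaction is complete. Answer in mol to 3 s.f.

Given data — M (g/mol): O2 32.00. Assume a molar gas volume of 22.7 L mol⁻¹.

9.73 mol

n(CH4) = 678.4 / 22.7 = 29.89 mol
n(O2) = 1290 / 32.00 = 40.31 mol
n/ν for CH4 = 29.89/1 = 29.89
n/ν for O2 = 40.31/2 = 20.16
Smallest n/ν is O2 → limiting reagent.
CH4 consumed = (1/2) × 40.31 = 20.16 mol
CH4 remaining = 29.89 − 20.16 = 9.730 mol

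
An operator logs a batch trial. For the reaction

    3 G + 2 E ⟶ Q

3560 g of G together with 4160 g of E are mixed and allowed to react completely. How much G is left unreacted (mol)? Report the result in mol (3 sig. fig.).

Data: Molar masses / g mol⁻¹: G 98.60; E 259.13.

n(G) = 3560 / 98.60 = 36.11 mol
n(E) = 4160 / 259.13 = 16.05 mol
n/ν for G = 36.11/3 = 12.04
n/ν for E = 16.05/2 = 8.025
Smallest n/ν is E → limiting reagent.
G consumed = (3/2) × 16.05 = 24.08 mol
G remaining = 36.11 − 24.08 = 12.03 mol

12.0 mol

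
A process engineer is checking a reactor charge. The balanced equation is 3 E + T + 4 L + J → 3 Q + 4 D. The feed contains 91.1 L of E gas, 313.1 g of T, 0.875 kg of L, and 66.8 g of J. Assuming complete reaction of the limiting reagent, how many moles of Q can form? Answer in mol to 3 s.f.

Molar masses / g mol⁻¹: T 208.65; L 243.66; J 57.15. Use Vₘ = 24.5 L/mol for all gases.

2.69 mol

n(E) = 91.10 / 24.5 = 3.718 mol
n(T) = 313.1 / 208.65 = 1.501 mol
n(L) = 0.8750×1000 / 243.66 = 3.591 mol
n(J) = 66.80 / 57.15 = 1.169 mol
n/ν → E: 1.239, T: 1.501, L: 0.8978, J: 1.169; L is limiting.
n(Q) = (3/4) × 3.591 = 2.693 mol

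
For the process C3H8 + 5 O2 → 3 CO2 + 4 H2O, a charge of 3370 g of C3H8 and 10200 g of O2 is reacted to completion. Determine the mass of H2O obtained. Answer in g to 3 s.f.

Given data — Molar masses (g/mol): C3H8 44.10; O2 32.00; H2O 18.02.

n(C3H8) = 3370 / 44.10 = 76.42 mol
n(O2) = 10200 / 32.00 = 318.8 mol
n/ν → C3H8: 76.42, O2: 63.76; O2 is limiting.
n(H2O) = (4/5) × 318.8 = 255.0 mol
mass = 255.0 × 18.02 = 4595 g

4600 g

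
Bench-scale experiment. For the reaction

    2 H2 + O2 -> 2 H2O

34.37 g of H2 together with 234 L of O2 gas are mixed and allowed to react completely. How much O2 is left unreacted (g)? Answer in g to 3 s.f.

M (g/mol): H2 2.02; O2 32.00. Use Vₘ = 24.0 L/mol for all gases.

n(H2) = 34.37 / 2.02 = 17.01 mol
n(O2) = 234.0 / 24.0 = 9.750 mol
n/ν → H2: 8.505, O2: 9.750; H2 is limiting.
O2 consumed = (1/2) × 17.01 = 8.505 mol
O2 remaining = 9.750 − 8.505 = 1.245 mol
mass = 1.245 × 32.00 = 39.84 g

39.8 g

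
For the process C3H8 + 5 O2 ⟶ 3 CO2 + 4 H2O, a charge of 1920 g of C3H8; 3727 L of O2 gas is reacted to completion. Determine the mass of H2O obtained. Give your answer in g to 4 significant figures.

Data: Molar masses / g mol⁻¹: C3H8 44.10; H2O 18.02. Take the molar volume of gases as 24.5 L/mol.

n(C3H8) = 1920 / 44.10 = 43.54 mol
n(O2) = 3727 / 24.5 = 152.1 mol
n/ν for C3H8 = 43.54/1 = 43.54
n/ν for O2 = 152.1/5 = 30.42
Smallest n/ν is O2 → limiting reagent.
n(H2O) = (4/5) × 152.1 = 121.7 mol
mass = 121.7 × 18.02 = 2193 g

2193 g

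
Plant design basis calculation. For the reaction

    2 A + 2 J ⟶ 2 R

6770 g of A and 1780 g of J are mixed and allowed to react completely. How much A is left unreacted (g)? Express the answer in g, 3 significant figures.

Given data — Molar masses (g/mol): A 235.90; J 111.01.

n(A) = 6770 / 235.90 = 28.70 mol
n(J) = 1780 / 111.01 = 16.03 mol
n/ν for A = 28.70/2 = 14.35
n/ν for J = 16.03/2 = 8.015
Smallest n/ν is J → limiting reagent.
A consumed = (2/2) × 16.03 = 16.03 mol
A remaining = 28.70 − 16.03 = 12.67 mol
mass = 12.67 × 235.90 = 2989 g

2990 g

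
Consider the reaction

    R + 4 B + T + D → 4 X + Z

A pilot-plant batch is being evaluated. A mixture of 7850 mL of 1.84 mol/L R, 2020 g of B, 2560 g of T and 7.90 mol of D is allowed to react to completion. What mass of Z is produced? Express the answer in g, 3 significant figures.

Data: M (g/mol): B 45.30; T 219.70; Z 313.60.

2480 g

n(R) = 1.84 × 7850/1000 = 14.44 mol
n(B) = 2020 / 45.30 = 44.59 mol
n(T) = 2560 / 219.70 = 11.65 mol
n(D) = 7.900 mol
n/ν for R = 14.44/1 = 14.44
n/ν for B = 44.59/4 = 11.15
n/ν for T = 11.65/1 = 11.65
n/ν for D = 7.900/1 = 7.900
Smallest n/ν is D → limiting reagent.
n(Z) = (1/1) × 7.900 = 7.900 mol
mass = 7.900 × 313.60 = 2477 g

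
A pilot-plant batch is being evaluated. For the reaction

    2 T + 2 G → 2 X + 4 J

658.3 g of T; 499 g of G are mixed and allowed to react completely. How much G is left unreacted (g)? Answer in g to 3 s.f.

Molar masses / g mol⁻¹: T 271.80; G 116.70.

216 g

n(T) = 658.3 / 271.80 = 2.422 mol
n(G) = 499.0 / 116.70 = 4.276 mol
n/ν for T = 2.422/2 = 1.211
n/ν for G = 4.276/2 = 2.138
Smallest n/ν is T → limiting reagent.
G consumed = (2/2) × 2.422 = 2.422 mol
G remaining = 4.276 − 2.422 = 1.854 mol
mass = 1.854 × 116.70 = 216.4 g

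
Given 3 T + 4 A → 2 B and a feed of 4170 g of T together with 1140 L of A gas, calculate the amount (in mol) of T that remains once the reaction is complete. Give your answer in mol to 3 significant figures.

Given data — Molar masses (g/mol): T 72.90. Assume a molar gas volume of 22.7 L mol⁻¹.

n(T) = 4170 / 72.90 = 57.20 mol
n(A) = 1140 / 22.7 = 50.22 mol
n/ν for T = 57.20/3 = 19.07
n/ν for A = 50.22/4 = 12.56
Smallest n/ν is A → limiting reagent.
T consumed = (3/4) × 50.22 = 37.67 mol
T remaining = 57.20 − 37.67 = 19.53 mol

19.5 mol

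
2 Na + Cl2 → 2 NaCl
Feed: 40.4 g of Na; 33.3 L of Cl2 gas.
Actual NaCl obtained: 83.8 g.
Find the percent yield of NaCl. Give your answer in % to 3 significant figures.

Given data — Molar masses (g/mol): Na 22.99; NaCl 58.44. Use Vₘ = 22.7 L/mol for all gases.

81.6 %

n(Na) = 40.40 / 22.99 = 1.757 mol
n(Cl2) = 33.30 / 22.7 = 1.467 mol
n/ν for Na = 1.757/2 = 0.8785
n/ν for Cl2 = 1.467/1 = 1.467
Smallest n/ν is Na → limiting reagent.
theoretical n(NaCl) = (2/2) × 1.757 = 1.757 mol → 102.7 g
% yield = 83.8 / 102.7 × 100 = 81.60 %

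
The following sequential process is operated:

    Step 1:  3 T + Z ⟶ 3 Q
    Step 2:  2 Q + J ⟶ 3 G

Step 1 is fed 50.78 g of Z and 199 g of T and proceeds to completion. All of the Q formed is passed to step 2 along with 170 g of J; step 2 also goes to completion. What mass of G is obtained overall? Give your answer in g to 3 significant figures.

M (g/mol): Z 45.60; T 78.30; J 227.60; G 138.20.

310 g

Step 1:
n(Z) = 50.78 / 45.60 = 1.114 mol
n(T) = 199.0 / 78.30 = 2.542 mol
n/ν for Z = 1.114/1 = 1.114
n/ν for T = 2.542/3 = 0.8473
Smallest n/ν is T → limiting reagent.
n(Q) produced = (3/3) × 2.542 = 2.542 mol
Step 2:
n(Q) available = 2.542 mol
n(J) = 170.0 / 227.60 = 0.7469 mol
n/ν for Q = 2.542/2 = 1.271
n/ν for J = 0.7469/1 = 0.7469
Smallest n/ν is J → limiting reagent.
n(G) = (3/1) × 0.7469 = 2.241 mol
mass = 2.241 × 138.20 = 309.7 g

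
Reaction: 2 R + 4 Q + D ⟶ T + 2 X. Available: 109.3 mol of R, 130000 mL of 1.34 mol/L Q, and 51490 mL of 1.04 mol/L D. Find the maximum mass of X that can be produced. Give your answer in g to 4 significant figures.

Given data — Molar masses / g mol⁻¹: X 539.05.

46950 g

n(R) = 109.3 mol
n(Q) = 1.34 × 130000/1000 = 174.2 mol
n(D) = 1.04 × 51490/1000 = 53.55 mol
n/ν for R = 109.3/2 = 54.65
n/ν for Q = 174.2/4 = 43.55
n/ν for D = 53.55/1 = 53.55
Smallest n/ν is Q → limiting reagent.
n(X) = (2/4) × 174.2 = 87.10 mol
mass = 87.10 × 539.05 = 46950 g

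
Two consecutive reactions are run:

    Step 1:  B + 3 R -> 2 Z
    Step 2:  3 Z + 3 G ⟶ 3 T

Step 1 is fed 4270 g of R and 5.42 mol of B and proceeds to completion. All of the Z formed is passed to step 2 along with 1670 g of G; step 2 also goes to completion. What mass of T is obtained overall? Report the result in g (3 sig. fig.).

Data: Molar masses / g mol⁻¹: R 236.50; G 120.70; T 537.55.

Step 1:
n(R) = 4270 / 236.50 = 18.05 mol
n(B) = 5.420 mol
n/ν for R = 18.05/3 = 6.017
n/ν for B = 5.420/1 = 5.420
Smallest n/ν is B → limiting reagent.
n(Z) produced = (2/1) × 5.420 = 10.84 mol
Step 2:
n(Z) available = 10.84 mol
n(G) = 1670 / 120.70 = 13.84 mol
n/ν for Z = 10.84/3 = 3.613
n/ν for G = 13.84/3 = 4.613
Smallest n/ν is Z → limiting reagent.
n(T) = (3/3) × 10.84 = 10.84 mol
mass = 10.84 × 537.55 = 5827 g

5830 g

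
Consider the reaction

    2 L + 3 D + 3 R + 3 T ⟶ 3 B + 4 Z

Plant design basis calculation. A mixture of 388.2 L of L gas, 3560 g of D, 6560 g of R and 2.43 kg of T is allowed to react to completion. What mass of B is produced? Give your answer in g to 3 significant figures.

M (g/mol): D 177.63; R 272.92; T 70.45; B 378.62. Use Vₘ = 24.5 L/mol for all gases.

7590 g

n(L) = 388.2 / 24.5 = 15.84 mol
n(D) = 3560 / 177.63 = 20.04 mol
n(R) = 6560 / 272.92 = 24.04 mol
n(T) = 2.430×1000 / 70.45 = 34.49 mol
n/ν → L: 7.920, D: 6.680, R: 8.013, T: 11.50; D is limiting.
n(B) = (3/3) × 20.04 = 20.04 mol
mass = 20.04 × 378.62 = 7588 g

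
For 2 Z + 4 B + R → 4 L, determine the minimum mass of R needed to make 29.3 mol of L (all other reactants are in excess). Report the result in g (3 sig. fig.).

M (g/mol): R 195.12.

n(L) = 29.30 mol
n(R) = (1/4) × 29.30 = 7.325 mol
mass = 7.325 × 195.12 = 1429 g

1430 g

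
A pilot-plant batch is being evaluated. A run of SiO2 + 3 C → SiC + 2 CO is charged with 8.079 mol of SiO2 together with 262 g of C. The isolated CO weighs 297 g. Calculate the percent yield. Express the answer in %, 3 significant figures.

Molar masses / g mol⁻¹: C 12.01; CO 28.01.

n(SiO2) = 8.079 mol
n(C) = 262.0 / 12.01 = 21.82 mol
n/ν for SiO2 = 8.079/1 = 8.079
n/ν for C = 21.82/3 = 7.273
Smallest n/ν is C → limiting reagent.
theoretical n(CO) = (2/3) × 21.82 = 14.55 mol → 407.5 g
% yield = 297 / 407.5 × 100 = 72.88 %

72.9 %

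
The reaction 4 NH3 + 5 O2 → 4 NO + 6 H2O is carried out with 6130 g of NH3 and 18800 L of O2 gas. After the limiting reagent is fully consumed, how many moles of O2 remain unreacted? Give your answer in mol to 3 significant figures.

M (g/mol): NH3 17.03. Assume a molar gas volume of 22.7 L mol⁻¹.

n(NH3) = 6130 / 17.03 = 360.0 mol
n(O2) = 18800 / 22.7 = 828.2 mol
n/ν → NH3: 90.00, O2: 165.6; NH3 is limiting.
O2 consumed = (5/4) × 360.0 = 450.0 mol
O2 remaining = 828.2 − 450.0 = 378.2 mol

378 mol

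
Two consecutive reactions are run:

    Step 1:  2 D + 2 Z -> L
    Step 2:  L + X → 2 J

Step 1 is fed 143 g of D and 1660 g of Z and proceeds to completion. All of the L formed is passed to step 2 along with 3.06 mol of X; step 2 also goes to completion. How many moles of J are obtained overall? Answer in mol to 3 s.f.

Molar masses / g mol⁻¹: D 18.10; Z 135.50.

Step 1:
n(D) = 143.0 / 18.10 = 7.901 mol
n(Z) = 1660 / 135.50 = 12.25 mol
n/ν for D = 7.901/2 = 3.951
n/ν for Z = 12.25/2 = 6.125
Smallest n/ν is D → limiting reagent.
n(L) produced = (1/2) × 7.901 = 3.951 mol
Step 2:
n(L) available = 3.951 mol
n(X) = 3.060 mol
n/ν for L = 3.951/1 = 3.951
n/ν for X = 3.060/1 = 3.060
Smallest n/ν is X → limiting reagent.
n(J) = (2/1) × 3.060 = 6.120 mol

6.12 mol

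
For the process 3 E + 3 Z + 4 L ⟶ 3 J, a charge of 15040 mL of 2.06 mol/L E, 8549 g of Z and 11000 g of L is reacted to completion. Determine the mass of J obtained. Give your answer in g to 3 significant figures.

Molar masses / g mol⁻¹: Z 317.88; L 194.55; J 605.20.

16300 g

n(E) = 2.06 × 15040/1000 = 30.98 mol
n(Z) = 8549 / 317.88 = 26.89 mol
n(L) = 11000 / 194.55 = 56.54 mol
n/ν for E = 30.98/3 = 10.33
n/ν for Z = 26.89/3 = 8.963
n/ν for L = 56.54/4 = 14.14
Smallest n/ν is Z → limiting reagent.
n(J) = (3/3) × 26.89 = 26.89 mol
mass = 26.89 × 605.20 = 16270 g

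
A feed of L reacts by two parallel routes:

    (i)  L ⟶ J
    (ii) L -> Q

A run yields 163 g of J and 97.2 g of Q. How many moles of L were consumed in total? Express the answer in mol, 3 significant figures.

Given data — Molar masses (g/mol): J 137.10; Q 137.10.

1.90 mol

n(J) = 163 / 137.10 = 1.189 mol
n(Q) = 97.2 / 137.10 = 0.7090 mol
n(L) via (i) = (1/1)×1.189 = 1.189 mol
n(L) via (ii) = (1/1)×0.7090 = 0.7090 mol
total n(L) = 1.189 + 0.7090 = 1.898 mol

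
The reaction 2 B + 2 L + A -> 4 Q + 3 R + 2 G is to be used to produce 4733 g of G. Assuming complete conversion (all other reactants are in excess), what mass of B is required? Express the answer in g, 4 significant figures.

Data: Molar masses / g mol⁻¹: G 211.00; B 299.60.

6720 g

n(G) = 4733 / 211.00 = 22.43 mol
n(B) = (2/2) × 22.43 = 22.43 mol
mass = 22.43 × 299.60 = 6720 g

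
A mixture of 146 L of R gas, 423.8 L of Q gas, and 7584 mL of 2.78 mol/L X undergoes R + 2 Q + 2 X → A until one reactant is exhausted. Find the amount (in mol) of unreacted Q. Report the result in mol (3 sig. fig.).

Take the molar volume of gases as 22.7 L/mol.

n(R) = 146.0 / 22.7 = 6.432 mol
n(Q) = 423.8 / 22.7 = 18.67 mol
n(X) = 2.78 × 7584/1000 = 21.08 mol
n/ν for R = 6.432/1 = 6.432
n/ν for Q = 18.67/2 = 9.335
n/ν for X = 21.08/2 = 10.54
Smallest n/ν is R → limiting reagent.
Q consumed = (2/1) × 6.432 = 12.86 mol
Q remaining = 18.67 − 12.86 = 5.810 mol

5.81 mol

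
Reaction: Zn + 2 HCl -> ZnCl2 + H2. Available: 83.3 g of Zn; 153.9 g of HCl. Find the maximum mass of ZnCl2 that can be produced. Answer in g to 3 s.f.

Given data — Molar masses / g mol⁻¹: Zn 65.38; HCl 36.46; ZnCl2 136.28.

n(Zn) = 83.30 / 65.38 = 1.274 mol
n(HCl) = 153.9 / 36.46 = 4.221 mol
n/ν → Zn: 1.274, HCl: 2.111; Zn is limiting.
n(ZnCl2) = (1/1) × 1.274 = 1.274 mol
mass = 1.274 × 136.28 = 173.6 g

174 g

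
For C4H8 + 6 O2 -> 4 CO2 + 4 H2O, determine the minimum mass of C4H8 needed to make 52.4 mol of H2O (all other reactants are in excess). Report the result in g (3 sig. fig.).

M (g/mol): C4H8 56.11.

735 g

n(H2O) = 52.40 mol
n(C4H8) = (1/4) × 52.40 = 13.10 mol
mass = 13.10 × 56.11 = 735.0 g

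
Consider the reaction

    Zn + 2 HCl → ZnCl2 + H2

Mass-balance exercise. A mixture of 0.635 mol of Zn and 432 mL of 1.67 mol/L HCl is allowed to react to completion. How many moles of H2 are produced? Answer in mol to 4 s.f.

0.3607 mol

n(Zn) = 0.6350 mol
n(HCl) = 1.67 × 432.0/1000 = 0.7214 mol
n/ν for Zn = 0.6350/1 = 0.6350
n/ν for HCl = 0.7214/2 = 0.3607
Smallest n/ν is HCl → limiting reagent.
n(H2) = (1/2) × 0.7214 = 0.3607 mol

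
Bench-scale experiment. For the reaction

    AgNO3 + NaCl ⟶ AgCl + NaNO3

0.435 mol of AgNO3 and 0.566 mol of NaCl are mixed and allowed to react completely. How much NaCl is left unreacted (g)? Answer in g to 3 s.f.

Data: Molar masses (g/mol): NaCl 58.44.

n(AgNO3) = 0.4350 mol
n(NaCl) = 0.5660 mol
n/ν for AgNO3 = 0.4350/1 = 0.4350
n/ν for NaCl = 0.5660/1 = 0.5660
Smallest n/ν is AgNO3 → limiting reagent.
NaCl consumed = (1/1) × 0.4350 = 0.4350 mol
NaCl remaining = 0.5660 − 0.4350 = 0.1310 mol
mass = 0.1310 × 58.44 = 7.656 g

7.66 g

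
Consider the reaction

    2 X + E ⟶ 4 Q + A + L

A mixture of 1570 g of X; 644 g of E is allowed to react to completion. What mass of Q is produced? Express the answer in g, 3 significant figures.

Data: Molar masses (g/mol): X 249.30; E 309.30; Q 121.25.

1010 g

n(X) = 1570 / 249.30 = 6.298 mol
n(E) = 644.0 / 309.30 = 2.082 mol
n/ν for X = 6.298/2 = 3.149
n/ν for E = 2.082/1 = 2.082
Smallest n/ν is E → limiting reagent.
n(Q) = (4/1) × 2.082 = 8.328 mol
mass = 8.328 × 121.25 = 1010 g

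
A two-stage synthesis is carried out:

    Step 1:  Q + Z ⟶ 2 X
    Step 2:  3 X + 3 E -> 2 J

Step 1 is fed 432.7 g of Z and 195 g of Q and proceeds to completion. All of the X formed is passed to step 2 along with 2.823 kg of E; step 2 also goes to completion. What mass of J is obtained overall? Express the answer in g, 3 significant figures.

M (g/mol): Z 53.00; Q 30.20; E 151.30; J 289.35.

Step 1:
n(Z) = 432.7 / 53.00 = 8.164 mol
n(Q) = 195.0 / 30.20 = 6.457 mol
n/ν → Z: 8.164, Q: 6.457; Q is limiting.
n(X) produced = (2/1) × 6.457 = 12.91 mol
Step 2:
n(X) available = 12.91 mol
n(E) = 2.823×1000 / 151.30 = 18.66 mol
n/ν → X: 4.303, E: 6.220; X is limiting.
n(J) = (2/3) × 12.91 = 8.607 mol
mass = 8.607 × 289.35 = 2490 g

2490 g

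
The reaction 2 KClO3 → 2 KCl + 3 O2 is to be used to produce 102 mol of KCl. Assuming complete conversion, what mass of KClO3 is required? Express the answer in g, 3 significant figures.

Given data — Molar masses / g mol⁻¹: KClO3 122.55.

12500 g

n(KCl) = 102.0 mol
n(KClO3) = (2/2) × 102.0 = 102.0 mol
mass = 102.0 × 122.55 = 12500 g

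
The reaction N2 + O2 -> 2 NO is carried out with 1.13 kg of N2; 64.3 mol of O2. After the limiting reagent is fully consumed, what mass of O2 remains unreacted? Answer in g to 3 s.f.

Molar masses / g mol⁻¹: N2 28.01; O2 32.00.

767 g

n(N2) = 1.130×1000 / 28.01 = 40.34 mol
n(O2) = 64.30 mol
n/ν → N2: 40.34, O2: 64.30; N2 is limiting.
O2 consumed = (1/1) × 40.34 = 40.34 mol
O2 remaining = 64.30 − 40.34 = 23.96 mol
mass = 23.96 × 32.00 = 766.7 g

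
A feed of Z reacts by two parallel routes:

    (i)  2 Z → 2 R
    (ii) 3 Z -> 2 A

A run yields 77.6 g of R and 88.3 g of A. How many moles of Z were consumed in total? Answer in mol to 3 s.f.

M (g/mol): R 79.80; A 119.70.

2.08 mol

n(R) = 77.6 / 79.80 = 0.9724 mol
n(A) = 88.3 / 119.70 = 0.7377 mol
n(Z) via (i) = (2/2)×0.9724 = 0.9724 mol
n(Z) via (ii) = (3/2)×0.7377 = 1.107 mol
total n(Z) = 0.9724 + 1.107 = 2.079 mol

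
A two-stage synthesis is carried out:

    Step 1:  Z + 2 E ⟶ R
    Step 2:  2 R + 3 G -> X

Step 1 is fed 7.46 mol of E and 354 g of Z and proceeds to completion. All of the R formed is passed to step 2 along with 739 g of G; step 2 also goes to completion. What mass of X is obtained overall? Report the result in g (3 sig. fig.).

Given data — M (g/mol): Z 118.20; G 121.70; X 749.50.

Step 1:
n(E) = 7.460 mol
n(Z) = 354.0 / 118.20 = 2.995 mol
n/ν for E = 7.460/2 = 3.730
n/ν for Z = 2.995/1 = 2.995
Smallest n/ν is Z → limiting reagent.
n(R) produced = (1/1) × 2.995 = 2.995 mol
Step 2:
n(R) available = 2.995 mol
n(G) = 739.0 / 121.70 = 6.072 mol
n/ν for R = 2.995/2 = 1.498
n/ν for G = 6.072/3 = 2.024
Smallest n/ν is R → limiting reagent.
n(X) = (1/2) × 2.995 = 1.498 mol
mass = 1.498 × 749.50 = 1123 g

1120 g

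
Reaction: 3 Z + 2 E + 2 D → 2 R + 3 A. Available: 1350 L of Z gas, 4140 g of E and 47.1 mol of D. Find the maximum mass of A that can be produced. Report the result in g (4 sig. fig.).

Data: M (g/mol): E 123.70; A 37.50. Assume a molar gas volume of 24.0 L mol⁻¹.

1883 g

n(Z) = 1350 / 24.0 = 56.25 mol
n(E) = 4140 / 123.70 = 33.47 mol
n(D) = 47.10 mol
n/ν for Z = 56.25/3 = 18.75
n/ν for E = 33.47/2 = 16.74
n/ν for D = 47.10/2 = 23.55
Smallest n/ν is E → limiting reagent.
n(A) = (3/2) × 33.47 = 50.21 mol
mass = 50.21 × 37.50 = 1883 g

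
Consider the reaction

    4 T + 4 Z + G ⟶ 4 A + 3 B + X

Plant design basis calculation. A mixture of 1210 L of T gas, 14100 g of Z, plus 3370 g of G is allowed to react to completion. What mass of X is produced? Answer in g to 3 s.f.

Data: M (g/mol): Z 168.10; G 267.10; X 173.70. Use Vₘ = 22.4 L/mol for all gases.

n(T) = 1210 / 22.4 = 54.02 mol
n(Z) = 14100 / 168.10 = 83.88 mol
n(G) = 3370 / 267.10 = 12.62 mol
n/ν → T: 13.51, Z: 20.97, G: 12.62; G is limiting.
n(X) = (1/1) × 12.62 = 12.62 mol
mass = 12.62 × 173.70 = 2192 g

2190 g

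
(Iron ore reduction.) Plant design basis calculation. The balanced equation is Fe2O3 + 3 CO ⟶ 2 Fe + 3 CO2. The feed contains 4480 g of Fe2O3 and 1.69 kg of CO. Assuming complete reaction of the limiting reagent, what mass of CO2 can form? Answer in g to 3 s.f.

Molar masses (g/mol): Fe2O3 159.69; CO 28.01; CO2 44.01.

n(Fe2O3) = 4480 / 159.69 = 28.05 mol
n(CO) = 1.690×1000 / 28.01 = 60.34 mol
n/ν for Fe2O3 = 28.05/1 = 28.05
n/ν for CO = 60.34/3 = 20.11
Smallest n/ν is CO → limiting reagent.
n(CO2) = (3/3) × 60.34 = 60.34 mol
mass = 60.34 × 44.01 = 2656 g

2660 g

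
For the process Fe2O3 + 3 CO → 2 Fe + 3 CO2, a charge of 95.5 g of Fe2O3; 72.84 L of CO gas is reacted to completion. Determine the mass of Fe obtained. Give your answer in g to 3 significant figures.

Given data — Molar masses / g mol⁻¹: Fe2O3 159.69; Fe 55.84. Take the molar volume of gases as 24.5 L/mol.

n(Fe2O3) = 95.50 / 159.69 = 0.5980 mol
n(CO) = 72.84 / 24.5 = 2.973 mol
n/ν for Fe2O3 = 0.5980/1 = 0.5980
n/ν for CO = 2.973/3 = 0.9910
Smallest n/ν is Fe2O3 → limiting reagent.
n(Fe) = (2/1) × 0.5980 = 1.196 mol
mass = 1.196 × 55.84 = 66.78 g

66.8 g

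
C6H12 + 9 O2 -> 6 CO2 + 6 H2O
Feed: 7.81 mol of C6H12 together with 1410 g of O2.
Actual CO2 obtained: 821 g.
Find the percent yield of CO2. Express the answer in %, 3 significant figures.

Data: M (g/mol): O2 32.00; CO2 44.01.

n(C6H12) = 7.810 mol
n(O2) = 1410 / 32.00 = 44.06 mol
n/ν → C6H12: 7.810, O2: 4.896; O2 is limiting.
theoretical n(CO2) = (6/9) × 44.06 = 29.37 mol → 1293 g
% yield = 821 / 1293 × 100 = 63.50 %

63.5 %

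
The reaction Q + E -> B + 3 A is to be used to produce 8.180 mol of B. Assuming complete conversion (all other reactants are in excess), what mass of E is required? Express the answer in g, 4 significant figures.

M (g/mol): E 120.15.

n(B) = 8.180 mol
n(E) = (1/1) × 8.180 = 8.180 mol
mass = 8.180 × 120.15 = 982.8 g

982.8 g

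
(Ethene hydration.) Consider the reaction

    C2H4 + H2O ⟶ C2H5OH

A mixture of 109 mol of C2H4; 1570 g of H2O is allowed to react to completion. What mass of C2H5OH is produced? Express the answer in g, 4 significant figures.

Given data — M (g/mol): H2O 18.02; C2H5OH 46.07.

n(C2H4) = 109.0 mol
n(H2O) = 1570 / 18.02 = 87.13 mol
n/ν for C2H4 = 109.0/1 = 109.0
n/ν for H2O = 87.13/1 = 87.13
Smallest n/ν is H2O → limiting reagent.
n(C2H5OH) = (1/1) × 87.13 = 87.13 mol
mass = 87.13 × 46.07 = 4014 g

4014 g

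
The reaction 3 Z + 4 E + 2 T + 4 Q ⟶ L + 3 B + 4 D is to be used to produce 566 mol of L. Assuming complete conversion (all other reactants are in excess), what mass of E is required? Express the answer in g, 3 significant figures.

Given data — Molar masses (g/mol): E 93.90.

n(L) = 566.0 mol
n(E) = (4/1) × 566.0 = 2264 mol
mass = 2264 × 93.90 = 212600 g

213000 g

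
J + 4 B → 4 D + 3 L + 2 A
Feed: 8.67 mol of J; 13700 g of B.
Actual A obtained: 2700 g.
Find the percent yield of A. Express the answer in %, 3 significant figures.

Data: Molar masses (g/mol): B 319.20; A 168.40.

n(J) = 8.670 mol
n(B) = 13700 / 319.20 = 42.92 mol
n/ν for J = 8.670/1 = 8.670
n/ν for B = 42.92/4 = 10.73
Smallest n/ν is J → limiting reagent.
theoretical n(A) = (2/1) × 8.670 = 17.34 mol → 2920 g
% yield = 2700 / 2920 × 100 = 92.47 %

92.5 %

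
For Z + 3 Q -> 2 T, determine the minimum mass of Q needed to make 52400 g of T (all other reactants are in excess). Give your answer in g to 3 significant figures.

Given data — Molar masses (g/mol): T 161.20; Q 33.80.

16500 g

n(T) = 52400 / 161.20 = 325.1 mol
n(Q) = (3/2) × 325.1 = 487.7 mol
mass = 487.7 × 33.80 = 16480 g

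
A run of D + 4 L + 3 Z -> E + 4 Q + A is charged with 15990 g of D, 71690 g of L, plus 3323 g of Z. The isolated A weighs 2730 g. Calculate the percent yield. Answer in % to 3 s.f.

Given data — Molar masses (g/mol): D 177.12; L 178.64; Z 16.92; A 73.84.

n(D) = 15990 / 177.12 = 90.28 mol
n(L) = 71690 / 178.64 = 401.3 mol
n(Z) = 3323 / 16.92 = 196.4 mol
n/ν → D: 90.28, L: 100.3, Z: 65.47; Z is limiting.
theoretical n(A) = (1/3) × 196.4 = 65.47 mol → 4834 g
% yield = 2730 / 4834 × 100 = 56.47 %

56.5 %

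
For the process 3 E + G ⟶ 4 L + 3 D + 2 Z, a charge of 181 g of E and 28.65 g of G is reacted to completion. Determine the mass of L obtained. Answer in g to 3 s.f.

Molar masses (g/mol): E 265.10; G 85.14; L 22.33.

n(E) = 181.0 / 265.10 = 0.6828 mol
n(G) = 28.65 / 85.14 = 0.3365 mol
n/ν for E = 0.6828/3 = 0.2276
n/ν for G = 0.3365/1 = 0.3365
Smallest n/ν is E → limiting reagent.
n(L) = (4/3) × 0.6828 = 0.9104 mol
mass = 0.9104 × 22.33 = 20.33 g

20.3 g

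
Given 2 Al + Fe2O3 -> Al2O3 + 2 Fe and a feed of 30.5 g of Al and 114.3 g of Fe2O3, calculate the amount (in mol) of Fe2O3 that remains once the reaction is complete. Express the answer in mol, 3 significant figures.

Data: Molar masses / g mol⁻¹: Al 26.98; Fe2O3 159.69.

0.151 mol

n(Al) = 30.50 / 26.98 = 1.130 mol
n(Fe2O3) = 114.3 / 159.69 = 0.7158 mol
n/ν for Al = 1.130/2 = 0.5650
n/ν for Fe2O3 = 0.7158/1 = 0.7158
Smallest n/ν is Al → limiting reagent.
Fe2O3 consumed = (1/2) × 1.130 = 0.5650 mol
Fe2O3 remaining = 0.7158 − 0.5650 = 0.1508 mol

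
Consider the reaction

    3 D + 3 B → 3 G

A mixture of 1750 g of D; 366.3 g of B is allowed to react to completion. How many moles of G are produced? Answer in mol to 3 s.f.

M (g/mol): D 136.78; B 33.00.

11.1 mol

n(D) = 1750 / 136.78 = 12.79 mol
n(B) = 366.3 / 33.00 = 11.10 mol
n/ν for D = 12.79/3 = 4.263
n/ν for B = 11.10/3 = 3.700
Smallest n/ν is B → limiting reagent.
n(G) = (3/3) × 11.10 = 11.10 mol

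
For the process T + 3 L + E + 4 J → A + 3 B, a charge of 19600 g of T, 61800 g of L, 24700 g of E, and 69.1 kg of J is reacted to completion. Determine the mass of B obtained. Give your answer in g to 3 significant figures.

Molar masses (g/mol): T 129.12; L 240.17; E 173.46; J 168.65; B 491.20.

126000 g

n(T) = 19600 / 129.12 = 151.8 mol
n(L) = 61800 / 240.17 = 257.3 mol
n(E) = 24700 / 173.46 = 142.4 mol
n(J) = 69.10×1000 / 168.65 = 409.7 mol
n/ν for T = 151.8/1 = 151.8
n/ν for L = 257.3/3 = 85.77
n/ν for E = 142.4/1 = 142.4
n/ν for J = 409.7/4 = 102.4
Smallest n/ν is L → limiting reagent.
n(B) = (3/3) × 257.3 = 257.3 mol
mass = 257.3 × 491.20 = 126400 g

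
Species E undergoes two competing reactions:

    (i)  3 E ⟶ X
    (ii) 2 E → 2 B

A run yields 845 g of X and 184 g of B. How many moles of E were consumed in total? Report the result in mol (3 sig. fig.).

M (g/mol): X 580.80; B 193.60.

n(X) = 845 / 580.80 = 1.455 mol
n(B) = 184 / 193.60 = 0.9504 mol
n(E) via (i) = (3/1)×1.455 = 4.365 mol
n(E) via (ii) = (2/2)×0.9504 = 0.9504 mol
total n(E) = 4.365 + 0.9504 = 5.315 mol

5.32 mol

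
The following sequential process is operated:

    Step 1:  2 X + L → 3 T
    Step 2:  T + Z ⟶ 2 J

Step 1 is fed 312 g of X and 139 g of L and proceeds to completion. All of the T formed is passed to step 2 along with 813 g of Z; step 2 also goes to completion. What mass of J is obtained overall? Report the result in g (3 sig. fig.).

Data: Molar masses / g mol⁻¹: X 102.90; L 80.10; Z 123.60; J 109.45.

996 g

Step 1:
n(X) = 312.0 / 102.90 = 3.032 mol
n(L) = 139.0 / 80.10 = 1.735 mol
n/ν → X: 1.516, L: 1.735; X is limiting.
n(T) produced = (3/2) × 3.032 = 4.548 mol
Step 2:
n(T) available = 4.548 mol
n(Z) = 813.0 / 123.60 = 6.578 mol
n/ν → T: 4.548, Z: 6.578; T is limiting.
n(J) = (2/1) × 4.548 = 9.096 mol
mass = 9.096 × 109.45 = 995.6 g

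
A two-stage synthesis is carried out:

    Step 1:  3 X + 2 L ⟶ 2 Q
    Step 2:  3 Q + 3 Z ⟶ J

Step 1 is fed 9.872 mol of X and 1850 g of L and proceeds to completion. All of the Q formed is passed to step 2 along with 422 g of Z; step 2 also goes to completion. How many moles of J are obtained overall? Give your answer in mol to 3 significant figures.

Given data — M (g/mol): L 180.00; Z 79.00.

1.78 mol

Step 1:
n(X) = 9.872 mol
n(L) = 1850 / 180.00 = 10.28 mol
n/ν for X = 9.872/3 = 3.291
n/ν for L = 10.28/2 = 5.140
Smallest n/ν is X → limiting reagent.
n(Q) produced = (2/3) × 9.872 = 6.581 mol
Step 2:
n(Q) available = 6.581 mol
n(Z) = 422.0 / 79.00 = 5.342 mol
n/ν for Q = 6.581/3 = 2.194
n/ν for Z = 5.342/3 = 1.781
Smallest n/ν is Z → limiting reagent.
n(J) = (1/3) × 5.342 = 1.781 mol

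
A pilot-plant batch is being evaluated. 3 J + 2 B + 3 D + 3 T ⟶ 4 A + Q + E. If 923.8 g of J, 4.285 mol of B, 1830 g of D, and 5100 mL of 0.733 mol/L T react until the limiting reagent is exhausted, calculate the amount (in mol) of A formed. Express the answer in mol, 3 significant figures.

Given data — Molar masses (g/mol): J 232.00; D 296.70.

4.98 mol

n(J) = 923.8 / 232.00 = 3.982 mol
n(B) = 4.285 mol
n(D) = 1830 / 296.70 = 6.168 mol
n(T) = 0.733 × 5100/1000 = 3.738 mol
n/ν for J = 3.982/3 = 1.327
n/ν for B = 4.285/2 = 2.143
n/ν for D = 6.168/3 = 2.056
n/ν for T = 3.738/3 = 1.246
Smallest n/ν is T → limiting reagent.
n(A) = (4/3) × 3.738 = 4.984 mol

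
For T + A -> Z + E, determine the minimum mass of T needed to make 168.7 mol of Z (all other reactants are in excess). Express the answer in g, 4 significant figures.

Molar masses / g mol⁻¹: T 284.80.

48050 g

n(Z) = 168.7 mol
n(T) = (1/1) × 168.7 = 168.7 mol
mass = 168.7 × 284.80 = 48050 g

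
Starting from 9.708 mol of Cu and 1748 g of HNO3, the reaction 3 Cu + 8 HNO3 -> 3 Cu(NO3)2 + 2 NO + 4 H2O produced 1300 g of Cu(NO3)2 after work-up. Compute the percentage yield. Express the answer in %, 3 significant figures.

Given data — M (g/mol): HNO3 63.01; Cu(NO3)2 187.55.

71.4 %

n(Cu) = 9.708 mol
n(HNO3) = 1748 / 63.01 = 27.74 mol
n/ν for Cu = 9.708/3 = 3.236
n/ν for HNO3 = 27.74/8 = 3.468
Smallest n/ν is Cu → limiting reagent.
theoretical n(Cu(NO3)2) = (3/3) × 9.708 = 9.708 mol → 1821 g
% yield = 1300 / 1821 × 100 = 71.39 %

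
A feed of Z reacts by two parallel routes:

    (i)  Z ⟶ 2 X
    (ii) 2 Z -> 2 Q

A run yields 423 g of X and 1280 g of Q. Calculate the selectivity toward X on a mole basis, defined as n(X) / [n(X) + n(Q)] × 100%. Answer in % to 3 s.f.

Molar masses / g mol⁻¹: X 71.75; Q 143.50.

39.8 %

n(X) = 423 / 71.75 = 5.895 mol
n(Q) = 1280 / 143.50 = 8.920 mol
selectivity = 5.895/(5.895+8.920) × 100 = 39.79 %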